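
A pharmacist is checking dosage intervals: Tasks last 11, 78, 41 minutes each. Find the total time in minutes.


Durations: 11, 78, 41
Running sum: 11
+ 78 = 89
+ 41 = 130
Total duration: 130 minutes
That is 2 hours and 10 minutes

130


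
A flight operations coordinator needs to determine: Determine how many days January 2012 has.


Month: January
Year: 2012
January is a 31-day month
Total: 31 days

31


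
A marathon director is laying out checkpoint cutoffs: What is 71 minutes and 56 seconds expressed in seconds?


Minutes: 71
Extra seconds: 56
Seconds per minute: 60
Minutes to seconds: 71 x 60 = 4260
Total: 4260 + 56 = 4316

4316


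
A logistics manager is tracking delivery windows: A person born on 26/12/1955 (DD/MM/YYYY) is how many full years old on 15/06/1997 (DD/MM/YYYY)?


Birth: 1955-12-26
Reference: 1997-06-15
Year difference: 1997 - 1955 = 42
Has birthday (12-26) occurred by 06-15? No
Birthday not yet reached this year -> subtract 1
Age in full years: 41

41


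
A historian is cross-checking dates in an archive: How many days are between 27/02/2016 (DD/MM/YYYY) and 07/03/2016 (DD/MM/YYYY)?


Start date: 2016-02-27
End date: 2016-03-07
Feb 2016: +3 days
Mar 2016: +6 days
Total: 9 days

9


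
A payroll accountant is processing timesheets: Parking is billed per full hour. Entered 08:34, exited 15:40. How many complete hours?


Start: 08:34
End: 15:40
Hour difference: 15 - 8 = 7 hours
Minute difference: 40 - 34 = 6 minutes
Total minutes: 426
Complete hours: 426 / 60 = 7 (remainder 6)

7


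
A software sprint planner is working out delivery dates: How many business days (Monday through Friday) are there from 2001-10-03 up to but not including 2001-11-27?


Start: 2001-10-03 (Wednesday)
End (exclusive): 2001-11-27 (Tuesday)
Total calendar days: 55
Full weeks: 55 // 7 = 7 -> 35 weekdays
Remaining 6 days starting on Wednesday:
  Wed(w), Thu(w), Fri(w), Sat(-), Sun(-), Mon(w) -> 4 weekdays
Total business days: 35 + 4 = 39

39


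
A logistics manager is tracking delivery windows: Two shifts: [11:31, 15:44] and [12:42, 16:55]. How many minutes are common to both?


Interval A: [691, 944] minutes from midnight
Interval B: [762, 1015] minutes from midnight
Overlap start = max(691, 762) = 762
Overlap end = min(944, 1015) = 944
Overlap = 944 - 762 = 182 minutes

182


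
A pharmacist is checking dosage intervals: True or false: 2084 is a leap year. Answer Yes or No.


Year: 2084
Divisible by 4? 2084 / 4 = 521.0 -> Yes
Divisible by 100? 2084 / 100 = 20.84 -> No
Divisible by 4 but not 100, so it IS a leap year

Yes


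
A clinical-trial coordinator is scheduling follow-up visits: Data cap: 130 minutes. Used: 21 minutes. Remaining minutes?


Total budget: 130 minutes
Time used: 21 minutes
Remaining: 130 - 21 = 109 minutes
Percent used: 16.2%
Percent remaining: 83.8%

109


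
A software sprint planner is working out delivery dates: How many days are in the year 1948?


Year: 1948
Check leap year rules:
Divisible by 4? Yes
Divisible by 100? No
1948 is a leap year
Days: 366

366


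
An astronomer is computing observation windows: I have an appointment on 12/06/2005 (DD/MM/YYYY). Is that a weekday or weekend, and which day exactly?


Date: 2005-06-12
January 1, 2005 is a Saturday
Day of year: 163
Offset from Jan 1: 162 days
162 mod 7 = 1
Result: Sunday

Sunday


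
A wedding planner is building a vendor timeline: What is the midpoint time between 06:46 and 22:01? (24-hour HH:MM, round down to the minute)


Start time: 06:46 = 406 minutes from midnight
End time: 22:01 = 1321 minutes from midnight
Sum: 406 + 1321 = 1727
Midpoint: 1727 / 2 = 863 minutes
Convert: 863 / 60 = 14 hours, 23 minutes
Result: 14:23

14:23


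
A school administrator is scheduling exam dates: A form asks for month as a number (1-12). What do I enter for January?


Calendar month order:
1. January <--
2. February
January is month number 1

1


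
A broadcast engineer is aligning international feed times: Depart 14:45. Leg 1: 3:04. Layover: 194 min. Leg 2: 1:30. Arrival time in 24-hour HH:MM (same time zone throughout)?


Depart: 14:45
Leg 1: +184 min -> 17:49
Layover: +194 min -> 21:03
Leg 2: +90 min -> 22:33
Total travel: 468 minutes = 7h 48m
Arrival: 22:33

22:33


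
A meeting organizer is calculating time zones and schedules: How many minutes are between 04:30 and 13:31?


Start time: 04:30 = 270 minutes from midnight
End time: 13:31 = 811 minutes from midnight
Difference: 811 - 270 = 541 minutes
That is 9 hours and 1 minutes

541


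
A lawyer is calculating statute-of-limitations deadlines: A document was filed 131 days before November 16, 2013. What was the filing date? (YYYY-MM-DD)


Start: 2013-11-16
Subtracting 131 days
Days already passed in November: 16
After going back through November: 115 more days to subtract
October 2013: 31 days, 84 remaining
September 2013: 30 days, 54 remaining
August 2013: 31 days, 23 remaining
July 2013 has 31 days, need 23
Result: 2013-07-08

2013-07-08


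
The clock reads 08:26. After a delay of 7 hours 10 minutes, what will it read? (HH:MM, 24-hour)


Start time: 08:26
Adding: 7 hours 10 minutes
Minutes: 26 + 10 = 36
Hours: 8 + 7 + 0 = 15
Result: 15:36

15:36


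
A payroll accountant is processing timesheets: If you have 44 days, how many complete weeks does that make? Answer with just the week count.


Total days: 44
Days per week: 7
Division: 44 / 7 = 6 remainder 2
Complete weeks: 6
Remaining days: 2

6


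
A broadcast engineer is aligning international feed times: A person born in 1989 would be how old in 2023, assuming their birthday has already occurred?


Birth year: 1989
Current year: 2023
Age = current year - birth year
Age = 2023 - 1989 = 34

34


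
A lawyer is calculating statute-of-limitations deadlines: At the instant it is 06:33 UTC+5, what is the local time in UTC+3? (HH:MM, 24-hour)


Local time: 06:33 at UTC+5 (offset 5h)
Target zone: UTC+3 (offset 3h)
Difference: 3 - (5) = -2 hours
Calculation: 6 + (-2) = 4
Result: 04:33

04:33


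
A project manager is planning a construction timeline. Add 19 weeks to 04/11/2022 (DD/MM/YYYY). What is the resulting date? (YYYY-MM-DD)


Start: 2022-11-04
Weeks to add: 19
Convert to days: 19 x 7 = 133 days
Add 133 days to 2022-11-04
Result: 2023-03-17

2023-03-17


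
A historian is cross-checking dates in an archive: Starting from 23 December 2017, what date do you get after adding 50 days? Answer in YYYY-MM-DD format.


Start: 2017-12-23
Adding 50 days
Days remaining in December: 8
After December: 42 days still to add
January 2018: 31 days, 11 remaining
February 2018 has 28 days, need 11
Result: 2018-02-11

2018-02-11


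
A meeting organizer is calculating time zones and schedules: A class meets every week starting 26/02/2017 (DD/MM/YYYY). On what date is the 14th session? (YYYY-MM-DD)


First occurrence: 2017-02-26 (occurrence 1)
Each occurrence is 7 days after the previous.
Occurrence 14 is 13 weeks after the first.
13 weeks = 91 days
2017-02-26 + 91 days = 2017-05-28

2017-05-28


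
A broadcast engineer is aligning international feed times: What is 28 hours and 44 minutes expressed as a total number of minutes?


Hours: 28
Minutes: 44
Convert hours to minutes: 28 x 60 = 1680
Add remaining minutes: 1680 + 44 = 1724

1724


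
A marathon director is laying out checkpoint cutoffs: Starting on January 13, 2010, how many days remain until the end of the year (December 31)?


Start: January 13, 2010
End: December 31, 2010
Days left in January: 18
February: 28
March: 31
April: 30
May: 31
... plus remaining months
Sum of remaining months: 334
Total: 18 + 334 = 352

352


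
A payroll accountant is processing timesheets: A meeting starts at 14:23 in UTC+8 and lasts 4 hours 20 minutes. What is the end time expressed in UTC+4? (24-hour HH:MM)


Start: 14:23 in UTC+8
Step 1 - add duration:
  minutes: 23 + 20 = 43
  hours: 14 + 4 + 0 = 18
  end in UTC+8: 18:43
Step 2 - convert UTC+8 -> UTC+4:
  offset difference: 4 - (8) = -4 hours
  18 + (-4) = 14 -> mod 24 = 14
Result: 14:43 in UTC+4

14:43


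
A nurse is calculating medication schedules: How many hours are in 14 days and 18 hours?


Days: 14
Extra hours: 18
Hours per day: 24
Days to hours: 14 x 24 = 336
Total: 336 + 18 = 354

354


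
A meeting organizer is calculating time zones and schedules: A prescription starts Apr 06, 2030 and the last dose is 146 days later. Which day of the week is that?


Start: 2030-04-06 (Saturday)
Step 1 - find target date: add 146 days
  2030-04-06 + 146 days = 2030-08-30
Step 2 - day of week:
  146 mod 7 = 6
  Saturday + 6 days -> Friday
Result: Friday (2030-08-30)

Friday


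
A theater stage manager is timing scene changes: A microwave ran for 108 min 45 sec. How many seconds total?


Minutes: 108
Extra seconds: 45
Seconds per minute: 60
Minutes to seconds: 108 x 60 = 6480
Total: 6480 + 45 = 6525

6525


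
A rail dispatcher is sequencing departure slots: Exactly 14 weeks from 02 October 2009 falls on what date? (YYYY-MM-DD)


Start: 2009-10-02
Weeks to add: 14
Convert to days: 14 x 7 = 98 days
Add 98 days to 2009-10-02
Result: 2010-01-08

2010-01-08


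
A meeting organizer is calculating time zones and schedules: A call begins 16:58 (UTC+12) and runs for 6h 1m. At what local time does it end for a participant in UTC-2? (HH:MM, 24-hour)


Start: 16:58 in UTC+12
Step 1 - add duration:
  minutes: 58 + 1 = 59
  hours: 16 + 6 + 0 = 22
  end in UTC+12: 22:59
Step 2 - convert UTC+12 -> UTC-2:
  offset difference: -2 - (12) = -14 hours
  22 + (-14) = 8 -> mod 24 = 8
Result: 08:59 in UTC-2

08:59


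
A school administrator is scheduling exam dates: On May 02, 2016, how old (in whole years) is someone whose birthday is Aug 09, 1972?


Birth: 1972-08-09
Reference: 2016-05-02
Year difference: 2016 - 1972 = 44
Has birthday (08-09) occurred by 05-02? No
Birthday not yet reached this year -> subtract 1
Age in full years: 43

43


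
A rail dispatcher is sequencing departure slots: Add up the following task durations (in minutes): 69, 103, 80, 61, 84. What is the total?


Durations: 69, 103, 80, 61, 84
Running sum: 69
+ 103 = 172
+ 80 = 252
+ 61 = 313
+ 84 = 397
Total duration: 397 minutes
That is 6 hours and 37 minutes

397


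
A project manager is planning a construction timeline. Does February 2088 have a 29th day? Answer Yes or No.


Year: 2088
Divisible by 4? 2088 / 4 = 522.0 -> Yes
Divisible by 100? 2088 / 100 = 20.88 -> No
Divisible by 4 but not 100, so it IS a leap year

Yes


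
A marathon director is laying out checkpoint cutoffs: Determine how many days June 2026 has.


Month: June
Year: 2026
June is a 30-day month
Total: 30 days

30


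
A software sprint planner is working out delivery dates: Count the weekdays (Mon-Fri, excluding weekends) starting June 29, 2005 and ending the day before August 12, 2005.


Start: 2005-06-29 (Wednesday)
End (exclusive): 2005-08-12 (Friday)
Total calendar days: 44
Full weeks: 44 // 7 = 6 -> 30 weekdays
Remaining 2 days starting on Wednesday:
  Wed(w), Thu(w) -> 2 weekdays
Total business days: 30 + 2 = 32

32


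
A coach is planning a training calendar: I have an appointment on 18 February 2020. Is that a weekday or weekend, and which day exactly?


Date: 2020-02-18
January 1, 2020 is a Wednesday
Day of year: 49
Offset from Jan 1: 48 days
48 mod 7 = 6
Result: Tuesday

Tuesday


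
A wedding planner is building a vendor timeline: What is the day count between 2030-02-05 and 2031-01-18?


Start date: 2030-02-05
End date: 2031-01-18
Feb 2030: +24 days
Mar 2030: +31 days
Apr 2030: +30 days
... (9 more months)
Total: 347 days

347


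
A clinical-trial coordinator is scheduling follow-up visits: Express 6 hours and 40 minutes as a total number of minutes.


Hours: 6
Extra minutes: 40
Minutes per hour: 60
Hours to minutes: 6 x 60 = 360
Total: 360 + 40 = 400

400


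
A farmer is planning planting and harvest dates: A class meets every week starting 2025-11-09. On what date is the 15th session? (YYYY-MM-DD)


First occurrence: 2025-11-09 (occurrence 1)
Each occurrence is 7 days after the previous.
Occurrence 15 is 14 weeks after the first.
14 weeks = 98 days
2025-11-09 + 98 days = 2026-02-15

2026-02-15


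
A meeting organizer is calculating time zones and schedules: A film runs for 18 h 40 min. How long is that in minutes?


Hours: 18
Minutes: 40
Convert hours to minutes: 18 x 60 = 1080
Add remaining minutes: 1080 + 40 = 1120

1120


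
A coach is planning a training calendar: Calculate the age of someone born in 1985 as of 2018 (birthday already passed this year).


Birth year: 1985
Current year: 2018
Age = current year - birth year
Age = 2018 - 1985 = 33

33


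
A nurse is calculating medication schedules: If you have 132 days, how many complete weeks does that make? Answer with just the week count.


Total days: 132
Days per week: 7
Division: 132 / 7 = 18 remainder 6
Complete weeks: 18
Remaining days: 6

18


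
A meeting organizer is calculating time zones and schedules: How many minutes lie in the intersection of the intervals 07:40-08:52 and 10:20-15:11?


Interval A: [460, 532] minutes from midnight
Interval B: [620, 911] minutes from midnight
Overlap start = max(460, 620) = 620
Overlap end = min(532, 911) = 532
End <= start, so the intervals do not overlap: 0 minutes

0


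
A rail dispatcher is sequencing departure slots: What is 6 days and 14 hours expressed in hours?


Days: 6
Extra hours: 14
Hours per day: 24
Days to hours: 6 x 24 = 144
Total: 144 + 14 = 158

158


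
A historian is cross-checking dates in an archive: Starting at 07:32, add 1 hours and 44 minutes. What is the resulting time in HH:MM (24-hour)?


Start time: 07:32
Adding: 1 hours 44 minutes
Minutes: 32 + 44 = 76
Minute overflow: 76 >= 60, so carry 1 hour, minutes = 16
Hours: 7 + 1 + 1 = 9
Result: 09:16

09:16


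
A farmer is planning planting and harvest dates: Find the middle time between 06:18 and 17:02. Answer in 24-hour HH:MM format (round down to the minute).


Start time: 06:18 = 378 minutes from midnight
End time: 17:02 = 1022 minutes from midnight
Sum: 378 + 1022 = 1400
Midpoint: 1400 / 2 = 700 minutes
Convert: 700 / 60 = 11 hours, 40 minutes
Result: 11:40

11:40


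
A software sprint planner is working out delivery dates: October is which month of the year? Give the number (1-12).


Calendar month order:
9. September
10. October <--
11. November
October is month number 10

10


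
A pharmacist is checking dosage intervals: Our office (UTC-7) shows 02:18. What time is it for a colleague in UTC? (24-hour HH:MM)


Local time: 02:18 at UTC-7 (offset -7h)
Target zone: UTC (offset 0h)
Difference: 0 - (-7) = 7 hours
Calculation: 2 + (7) = 9
Result: 09:18

09:18


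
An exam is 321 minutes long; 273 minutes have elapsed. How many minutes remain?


Total budget: 321 minutes
Time used: 273 minutes
Remaining: 321 - 273 = 48 minutes
Percent used: 85.0%
Percent remaining: 15.0%

48


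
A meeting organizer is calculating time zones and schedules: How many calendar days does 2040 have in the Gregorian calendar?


Year: 2040
Check leap year rules:
Divisible by 4? Yes
Divisible by 100? No
2040 is a leap year
Days: 366

366


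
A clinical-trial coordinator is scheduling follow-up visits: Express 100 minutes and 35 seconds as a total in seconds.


Minutes: 100
Seconds: 35
Convert minutes to seconds: 100 x 60 = 6000
Add remaining seconds: 6000 + 35 = 6035

6035


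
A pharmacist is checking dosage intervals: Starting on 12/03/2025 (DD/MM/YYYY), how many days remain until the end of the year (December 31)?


Start: March 12, 2025
End: December 31, 2025
Days left in March: 19
April: 30
May: 31
June: 30
July: 31
... plus remaining months
Sum of remaining months: 275
Total: 19 + 275 = 294

294


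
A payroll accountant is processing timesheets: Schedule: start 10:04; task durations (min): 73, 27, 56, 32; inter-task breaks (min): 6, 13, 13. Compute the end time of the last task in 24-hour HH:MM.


Start: 10:04 = 604 min from midnight
  after task 1 (73 min): 11:17
  after break (6 min): 11:23
  after task 2 (27 min): 11:50
  after break (13 min): 12:03
  after task 3 (56 min): 12:59
  after break (13 min): 13:12
  after task 4 (32 min): 13:44
Total elapsed: 220 minutes
End time: 13:44

13:44


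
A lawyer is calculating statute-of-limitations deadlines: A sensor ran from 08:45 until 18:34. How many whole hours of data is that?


Start: 08:45
End: 18:34
Hour difference: 18 - 8 = 10 hours
Minute difference: 34 - 45 = -11 minutes
Total minutes: 589
Complete hours: 589 / 60 = 9 (remainder 49)

9


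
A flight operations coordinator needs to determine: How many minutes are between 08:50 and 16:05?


Start time: 08:50 = 530 minutes from midnight
End time: 16:05 = 965 minutes from midnight
Difference: 965 - 530 = 435 minutes
That is 7 hours and 15 minutes

435


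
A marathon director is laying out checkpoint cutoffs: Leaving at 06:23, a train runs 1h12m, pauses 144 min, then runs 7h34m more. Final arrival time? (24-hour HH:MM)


Depart: 06:23
Leg 1: +72 min -> 07:35
Layover: +144 min -> 09:59
Leg 2: +454 min -> 17:33
Total travel: 670 minutes = 11h 10m
Arrival: 17:33

17:33


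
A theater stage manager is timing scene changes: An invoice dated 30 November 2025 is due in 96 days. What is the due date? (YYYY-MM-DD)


Start: 2025-11-30
Adding 96 days
Days remaining in November: 0
After November: 96 days still to add
December 2025: 31 days, 65 remaining
January 2026: 31 days, 34 remaining
February 2026: 28 days, 6 remaining
March 2026 has 31 days, need 6
Result: 2026-03-06

2026-03-06


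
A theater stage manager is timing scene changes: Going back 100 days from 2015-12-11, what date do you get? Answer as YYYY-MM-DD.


Start: 2015-12-11
Subtracting 100 days
Days already passed in December: 11
After going back through December: 89 more days to subtract
November 2015: 30 days, 59 remaining
October 2015: 31 days, 28 remaining
September 2015 has 30 days, need 28
Result: 2015-09-02

2015-09-02


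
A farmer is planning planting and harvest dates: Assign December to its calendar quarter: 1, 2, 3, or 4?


Month: December (month 12)
Q1: January-March (months 1-3)
Q2: April-June (months 4-6)
Q3: July-September (months 7-9)
Q4: October-December (months 10-12)
Month 12 falls in Q4

4


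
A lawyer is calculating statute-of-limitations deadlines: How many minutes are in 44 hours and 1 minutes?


Hours: 44
Extra minutes: 1
Minutes per hour: 60
Hours to minutes: 44 x 60 = 2640
Total: 2640 + 1 = 2641

2641


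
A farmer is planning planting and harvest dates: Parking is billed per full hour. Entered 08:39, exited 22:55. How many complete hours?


Start: 08:39
End: 22:55
Hour difference: 22 - 8 = 14 hours
Minute difference: 55 - 39 = 16 minutes
Total minutes: 856
Complete hours: 856 / 60 = 14 (remainder 16)

14


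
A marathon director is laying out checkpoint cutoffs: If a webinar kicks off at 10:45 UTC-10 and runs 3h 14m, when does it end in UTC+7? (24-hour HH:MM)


Start: 10:45 in UTC-10
Step 1 - add duration:
  minutes: 45 + 14 = 59
  hours: 10 + 3 + 0 = 13
  end in UTC-10: 13:59
Step 2 - convert UTC-10 -> UTC+7:
  offset difference: 7 - (-10) = 17 hours
  13 + (17) = 30 -> mod 24 = 6
Result: 06:59 in UTC+7

06:59


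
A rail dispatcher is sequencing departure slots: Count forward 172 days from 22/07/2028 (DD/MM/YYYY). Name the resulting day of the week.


Start: 2028-07-22 (Saturday)
Step 1 - find target date: add 172 days
  2028-07-22 + 172 days = 2029-01-10
Step 2 - day of week:
  172 mod 7 = 4
  Saturday + 4 days -> Wednesday
Result: Wednesday (2029-01-10)

Wednesday


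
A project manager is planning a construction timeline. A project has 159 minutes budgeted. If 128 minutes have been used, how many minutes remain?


Total budget: 159 minutes
Time used: 128 minutes
Remaining: 159 - 128 = 31 minutes
Percent used: 80.5%
Percent remaining: 19.5%

31


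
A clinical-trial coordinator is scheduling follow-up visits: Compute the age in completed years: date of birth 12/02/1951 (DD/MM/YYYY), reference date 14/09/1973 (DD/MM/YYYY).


Birth: 1951-02-12
Reference: 1973-09-14
Year difference: 1973 - 1951 = 22
Has birthday (02-12) occurred by 09-14? Yes
Age in full years: 22

22


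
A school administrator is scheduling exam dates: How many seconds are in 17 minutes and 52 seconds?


Minutes: 17
Extra seconds: 52
Seconds per minute: 60
Minutes to seconds: 17 x 60 = 1020
Total: 1020 + 52 = 1072

1072


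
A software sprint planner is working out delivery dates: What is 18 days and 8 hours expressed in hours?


Days: 18
Extra hours: 8
Hours per day: 24
Days to hours: 18 x 24 = 432
Total: 432 + 8 = 440

440


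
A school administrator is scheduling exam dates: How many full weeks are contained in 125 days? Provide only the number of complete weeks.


Total days: 125
Days per week: 7
Division: 125 / 7 = 17 remainder 6
Complete weeks: 17
Remaining days: 6

17


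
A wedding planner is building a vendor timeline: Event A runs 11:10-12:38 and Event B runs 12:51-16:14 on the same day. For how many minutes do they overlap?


Interval A: [670, 758] minutes from midnight
Interval B: [771, 974] minutes from midnight
Overlap start = max(670, 771) = 771
Overlap end = min(758, 974) = 758
End <= start, so the intervals do not overlap: 0 minutes

0


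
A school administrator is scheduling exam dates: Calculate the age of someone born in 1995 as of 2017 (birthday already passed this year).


Birth year: 1995
Current year: 2017
Age = current year - birth year
Age = 2017 - 1995 = 22

22


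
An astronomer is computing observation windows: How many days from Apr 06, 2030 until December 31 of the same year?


Start: April 06, 2030
End: December 31, 2030
Days left in April: 24
May: 31
June: 30
July: 31
August: 31
... plus remaining months
Sum of remaining months: 245
Total: 24 + 245 = 269

269


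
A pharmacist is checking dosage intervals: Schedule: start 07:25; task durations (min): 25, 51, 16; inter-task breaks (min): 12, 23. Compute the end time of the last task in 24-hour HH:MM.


Start: 07:25 = 445 min from midnight
  after task 1 (25 min): 07:50
  after break (12 min): 08:02
  after task 2 (51 min): 08:53
  after break (23 min): 09:16
  after task 3 (16 min): 09:32
Total elapsed: 127 minutes
End time: 09:32

09:32


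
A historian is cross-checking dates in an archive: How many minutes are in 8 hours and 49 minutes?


Hours: 8
Minutes: 49
Convert hours to minutes: 8 x 60 = 480
Add remaining minutes: 480 + 49 = 529

529


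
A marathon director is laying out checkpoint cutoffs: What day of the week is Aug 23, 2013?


Date: 2013-08-23
January 1, 2013 is a Tuesday
Day of year: 235
Offset from Jan 1: 234 days
234 mod 7 = 3
Result: Friday

Friday


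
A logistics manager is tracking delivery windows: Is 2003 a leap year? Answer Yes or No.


Year: 2003
Divisible by 4? 2003 / 4 = 500.75 -> No
Not divisible by 4, so NOT a leap year

No


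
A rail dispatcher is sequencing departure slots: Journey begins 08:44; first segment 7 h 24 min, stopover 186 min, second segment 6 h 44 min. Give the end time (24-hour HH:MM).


Depart: 08:44
Leg 1: +444 min -> 16:08
Layover: +186 min -> 19:14
Leg 2: +404 min -> 01:58
Total travel: 1034 minutes = 17h 14m
Arrival: 01:58

01:58


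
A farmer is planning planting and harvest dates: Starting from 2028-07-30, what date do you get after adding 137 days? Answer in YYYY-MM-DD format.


Start: 2028-07-30
Adding 137 days
Days remaining in July: 1
After July: 136 days still to add
August 2028: 31 days, 105 remaining
September 2028: 30 days, 75 remaining
October 2028: 31 days, 44 remaining
November 2028: 30 days, 14 remaining
Result: 2028-12-14

2028-12-14


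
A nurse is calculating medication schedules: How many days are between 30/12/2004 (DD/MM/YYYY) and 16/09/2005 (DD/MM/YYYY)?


Start date: 2004-12-30
End date: 2005-09-16
Dec 2004: +2 days
Jan 2005: +31 days
Feb 2005: +28 days
... (7 more months)
Total: 260 days

260


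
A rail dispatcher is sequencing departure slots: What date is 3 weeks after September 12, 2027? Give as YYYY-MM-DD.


Start: 2027-09-12
Weeks to add: 3
Convert to days: 3 x 7 = 21 days
Add 21 days to 2027-09-12
Result: 2027-10-03

2027-10-03


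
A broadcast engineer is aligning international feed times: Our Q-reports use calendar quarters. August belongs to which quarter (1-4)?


Month: August (month 8)
Q1: January-March (months 1-3)
Q2: April-June (months 4-6)
Q3: July-September (months 7-9)
Q4: October-December (months 10-12)
Month 8 falls in Q3

3


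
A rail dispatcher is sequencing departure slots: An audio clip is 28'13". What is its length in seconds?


Minutes: 28
Seconds: 13
Convert minutes to seconds: 28 x 60 = 1680
Add remaining seconds: 1680 + 13 = 1693

1693


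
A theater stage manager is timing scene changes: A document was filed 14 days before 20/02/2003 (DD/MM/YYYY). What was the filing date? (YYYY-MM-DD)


Start: 2003-02-20
Subtracting 14 days
Days already passed in February: 20
Result: 2003-02-06

2003-02-06


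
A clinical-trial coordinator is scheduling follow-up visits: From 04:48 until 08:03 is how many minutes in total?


Start time: 04:48 = 288 minutes from midnight
End time: 08:03 = 483 minutes from midnight
Difference: 483 - 288 = 195 minutes
That is 3 hours and 15 minutes

195


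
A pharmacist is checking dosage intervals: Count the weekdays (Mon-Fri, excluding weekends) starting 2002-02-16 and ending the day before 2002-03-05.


Start: 2002-02-16 (Saturday)
End (exclusive): 2002-03-05 (Tuesday)
Total calendar days: 17
Full weeks: 17 // 7 = 2 -> 10 weekdays
Remaining 3 days starting on Saturday:
  Sat(-), Sun(-), Mon(w) -> 1 weekdays
Total business days: 10 + 1 = 11

11


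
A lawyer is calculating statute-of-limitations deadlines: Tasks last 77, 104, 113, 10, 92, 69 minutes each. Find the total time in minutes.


Durations: 77, 104, 113, 10, 92, 69
Running sum: 77
+ 104 = 181
+ 113 = 294
+ 10 = 304
+ 92 = 396
+ 69 = 465
Total duration: 465 minutes
That is 7 hours and 45 minutes

465


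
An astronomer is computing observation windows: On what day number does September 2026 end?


Month: September
Year: 2026
September is a 30-day month
Total: 30 days

30


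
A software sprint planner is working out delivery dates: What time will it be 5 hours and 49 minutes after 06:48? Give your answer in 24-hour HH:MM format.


Start time: 06:48
Adding: 5 hours 49 minutes
Minutes: 48 + 49 = 97
Minute overflow: 97 >= 60, so carry 1 hour, minutes = 37
Hours: 6 + 5 + 1 = 12
Result: 12:37

12:37


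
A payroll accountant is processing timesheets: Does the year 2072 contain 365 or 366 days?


Year: 2072
Check leap year rules:
Divisible by 4? Yes
Divisible by 100? No
2072 is a leap year
Days: 366

366


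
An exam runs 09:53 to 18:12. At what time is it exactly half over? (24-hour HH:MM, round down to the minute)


Start time: 09:53 = 593 minutes from midnight
End time: 18:12 = 1092 minutes from midnight
Sum: 593 + 1092 = 1685
Midpoint: 1685 / 2 = 842 minutes
Convert: 842 / 60 = 14 hours, 2 minutes
Result: 14:02

14:02


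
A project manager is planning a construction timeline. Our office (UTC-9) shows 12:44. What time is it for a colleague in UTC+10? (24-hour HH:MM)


Local time: 12:44 at UTC-9 (offset -9h)
Target zone: UTC+10 (offset 10h)
Difference: 10 - (-9) = 19 hours
Calculation: 12 + (19) = 31
Wraparound: (31) mod 24 = 7
Result: 07:44

07:44


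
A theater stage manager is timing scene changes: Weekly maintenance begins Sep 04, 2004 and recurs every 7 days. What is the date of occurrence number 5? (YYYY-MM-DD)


First occurrence: 2004-09-04 (occurrence 1)
Each occurrence is 7 days after the previous.
Occurrence 5 is 4 weeks after the first.
4 weeks = 28 days
2004-09-04 + 28 days = 2004-10-02

2004-10-02


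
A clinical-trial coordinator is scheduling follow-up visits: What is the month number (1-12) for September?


Calendar month order:
8. August
9. September <--
10. October
September is month number 9

9


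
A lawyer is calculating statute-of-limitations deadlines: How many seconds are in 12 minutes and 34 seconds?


Minutes: 12
Extra seconds: 34
Seconds per minute: 60
Minutes to seconds: 12 x 60 = 720
Total: 720 + 34 = 754

754


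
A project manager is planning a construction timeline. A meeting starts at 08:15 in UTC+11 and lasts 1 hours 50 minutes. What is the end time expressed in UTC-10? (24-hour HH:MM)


Start: 08:15 in UTC+11
Step 1 - add duration:
  minutes: 15 + 50 = 65 (carry 1h)
  hours: 8 + 1 + 1 = 10
  end in UTC+11: 10:05
Step 2 - convert UTC+11 -> UTC-10:
  offset difference: -10 - (11) = -21 hours
  10 + (-21) = -11 -> mod 24 = 13
Result: 13:05 in UTC-10

13:05


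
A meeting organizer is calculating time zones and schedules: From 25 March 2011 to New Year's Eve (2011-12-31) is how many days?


Start: March 25, 2011
End: December 31, 2011
Days left in March: 6
April: 30
May: 31
June: 30
July: 31
... plus remaining months
Sum of remaining months: 275
Total: 6 + 275 = 281

281


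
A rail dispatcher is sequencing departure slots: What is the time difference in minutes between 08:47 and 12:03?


Start time: 08:47 = 527 minutes from midnight
End time: 12:03 = 723 minutes from midnight
Difference: 723 - 527 = 196 minutes
That is 3 hours and 16 minutes

196


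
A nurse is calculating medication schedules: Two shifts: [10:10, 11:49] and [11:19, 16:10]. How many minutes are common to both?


Interval A: [610, 709] minutes from midnight
Interval B: [679, 970] minutes from midnight
Overlap start = max(610, 679) = 679
Overlap end = min(709, 970) = 709
Overlap = 709 - 679 = 30 minutes

30


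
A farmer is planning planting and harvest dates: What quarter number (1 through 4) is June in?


Month: June (month 6)
Q1: January-March (months 1-3)
Q2: April-June (months 4-6)
Q3: July-September (months 7-9)
Q4: October-December (months 10-12)
Month 6 falls in Q2

2


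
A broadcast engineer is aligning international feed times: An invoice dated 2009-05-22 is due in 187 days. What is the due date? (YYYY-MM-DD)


Start: 2009-05-22
Adding 187 days
Days remaining in May: 9
After May: 178 days still to add
June 2009: 30 days, 148 remaining
July 2009: 31 days, 117 remaining
August 2009: 31 days, 86 remaining
September 2009: 30 days, 56 remaining
Result: 2009-11-25

2009-11-25


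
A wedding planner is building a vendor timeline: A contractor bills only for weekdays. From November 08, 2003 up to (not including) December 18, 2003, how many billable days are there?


Start: 2003-11-08 (Saturday)
End (exclusive): 2003-12-18 (Thursday)
Total calendar days: 40
Full weeks: 40 // 7 = 5 -> 25 weekdays
Remaining 5 days starting on Saturday:
  Sat(-), Sun(-), Mon(w), Tue(w), Wed(w) -> 3 weekdays
Total business days: 25 + 3 = 28

28


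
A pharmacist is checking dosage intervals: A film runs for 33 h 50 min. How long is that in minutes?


Hours: 33
Minutes: 50
Convert hours to minutes: 33 x 60 = 1980
Add remaining minutes: 1980 + 50 = 2030

2030


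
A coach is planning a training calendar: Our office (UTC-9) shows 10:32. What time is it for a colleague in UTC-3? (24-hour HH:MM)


Local time: 10:32 at UTC-9 (offset -9h)
Target zone: UTC-3 (offset -3h)
Difference: -3 - (-9) = 6 hours
Calculation: 10 + (6) = 16
Result: 16:32

16:32


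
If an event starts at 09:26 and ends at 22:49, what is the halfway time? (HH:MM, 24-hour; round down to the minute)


Start time: 09:26 = 566 minutes from midnight
End time: 22:49 = 1369 minutes from midnight
Sum: 566 + 1369 = 1935
Midpoint: 1935 / 2 = 967 minutes
Convert: 967 / 60 = 16 hours, 7 minutes
Result: 16:07

16:07


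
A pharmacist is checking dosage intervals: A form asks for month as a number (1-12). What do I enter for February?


Calendar month order:
1. January
2. February <--
3. March
February is month number 2

2


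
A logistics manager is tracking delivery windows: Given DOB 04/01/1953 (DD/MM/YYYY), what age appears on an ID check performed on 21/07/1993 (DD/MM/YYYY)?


Birth: 1953-01-04
Reference: 1993-07-21
Year difference: 1993 - 1953 = 40
Has birthday (01-04) occurred by 07-21? Yes
Age in full years: 40

40


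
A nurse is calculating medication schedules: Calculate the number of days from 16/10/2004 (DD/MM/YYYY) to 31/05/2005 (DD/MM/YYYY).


Start date: 2004-10-16
End date: 2005-05-31
Oct 2004: +16 days
Nov 2004: +30 days
Dec 2004: +31 days
... (5 more months)
Total: 227 days

227


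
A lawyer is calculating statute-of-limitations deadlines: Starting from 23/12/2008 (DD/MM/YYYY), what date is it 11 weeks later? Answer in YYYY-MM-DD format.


Start: 2008-12-23
Weeks to add: 11
Convert to days: 11 x 7 = 77 days
Add 77 days to 2008-12-23
Result: 2009-03-10

2009-03-10


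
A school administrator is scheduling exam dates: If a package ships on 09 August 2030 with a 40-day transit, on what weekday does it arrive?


Start: 2030-08-09 (Friday)
Step 1 - find target date: add 40 days
  2030-08-09 + 40 days = 2030-09-18
Step 2 - day of week:
  40 mod 7 = 5
  Friday + 5 days -> Wednesday
Result: Wednesday (2030-09-18)

Wednesday


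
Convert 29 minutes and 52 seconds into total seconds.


Minutes: 29
Seconds: 52
Convert minutes to seconds: 29 x 60 = 1740
Add remaining seconds: 1740 + 52 = 1792

1792


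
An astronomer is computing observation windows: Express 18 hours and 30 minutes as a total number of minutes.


Hours: 18
Extra minutes: 30
Minutes per hour: 60
Hours to minutes: 18 x 60 = 1080
Total: 1080 + 30 = 1110

1110


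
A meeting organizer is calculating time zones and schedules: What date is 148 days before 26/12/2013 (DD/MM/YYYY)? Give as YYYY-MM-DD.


Start: 2013-12-26
Subtracting 148 days
Days already passed in December: 26
After going back through December: 122 more days to subtract
November 2013: 30 days, 92 remaining
October 2013: 31 days, 61 remaining
September 2013: 30 days, 31 remaining
August 2013 has 31 days, need 31
Result: 2013-07-31

2013-07-31


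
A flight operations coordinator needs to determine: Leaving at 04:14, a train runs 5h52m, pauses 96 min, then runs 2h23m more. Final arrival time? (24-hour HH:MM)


Depart: 04:14
Leg 1: +352 min -> 10:06
Layover: +96 min -> 11:42
Leg 2: +143 min -> 14:05
Total travel: 591 minutes = 9h 51m
Arrival: 14:05

14:05


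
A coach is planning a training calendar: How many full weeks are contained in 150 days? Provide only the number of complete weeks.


Total days: 150
Days per week: 7
Division: 150 / 7 = 21 remainder 3
Complete weeks: 21
Remaining days: 3

21


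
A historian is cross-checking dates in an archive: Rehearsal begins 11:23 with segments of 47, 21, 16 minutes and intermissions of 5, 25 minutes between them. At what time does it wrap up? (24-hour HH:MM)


Start: 11:23 = 683 min from midnight
  after task 1 (47 min): 12:10
  after break (5 min): 12:15
  after task 2 (21 min): 12:36
  after break (25 min): 13:01
  after task 3 (16 min): 13:17
Total elapsed: 114 minutes
End time: 13:17

13:17


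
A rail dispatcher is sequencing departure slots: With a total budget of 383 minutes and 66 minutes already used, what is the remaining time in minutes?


Total budget: 383 minutes
Time used: 66 minutes
Remaining: 383 - 66 = 317 minutes
Percent used: 17.2%
Percent remaining: 82.8%

317


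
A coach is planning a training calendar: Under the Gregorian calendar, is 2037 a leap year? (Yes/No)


Year: 2037
Divisible by 4? 2037 / 4 = 509.25 -> No
Not divisible by 4, so NOT a leap year

No


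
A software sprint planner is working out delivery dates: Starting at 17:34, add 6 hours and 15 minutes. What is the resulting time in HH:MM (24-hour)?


Start time: 17:34
Adding: 6 hours 15 minutes
Minutes: 34 + 15 = 49
Hours: 17 + 6 + 0 = 23
Result: 23:49

23:49


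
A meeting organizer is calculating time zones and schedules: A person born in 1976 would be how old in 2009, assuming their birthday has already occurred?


Birth year: 1976
Current year: 2009
Age = current year - birth year
Age = 2009 - 1976 = 33

33


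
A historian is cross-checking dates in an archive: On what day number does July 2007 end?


Month: July
Year: 2007
July is a 31-day month
Total: 31 days

31


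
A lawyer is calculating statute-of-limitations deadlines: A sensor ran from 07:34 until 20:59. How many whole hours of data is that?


Start: 07:34
End: 20:59
Hour difference: 20 - 7 = 13 hours
Minute difference: 59 - 34 = 25 minutes
Total minutes: 805
Complete hours: 805 / 60 = 13 (remainder 25)

13


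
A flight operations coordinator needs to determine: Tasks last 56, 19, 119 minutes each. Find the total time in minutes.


Durations: 56, 19, 119
Running sum: 56
+ 19 = 75
+ 119 = 194
Total duration: 194 minutes
That is 3 hours and 14 minutes

194


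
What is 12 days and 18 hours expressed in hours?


Days: 12
Extra hours: 18
Hours per day: 24
Days to hours: 12 x 24 = 288
Total: 288 + 18 = 306

306


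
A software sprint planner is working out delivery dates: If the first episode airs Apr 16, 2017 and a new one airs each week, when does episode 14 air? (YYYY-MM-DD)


First occurrence: 2017-04-16 (occurrence 1)
Each occurrence is 7 days after the previous.
Occurrence 14 is 13 weeks after the first.
13 weeks = 91 days
2017-04-16 + 91 days = 2017-07-16

2017-07-16


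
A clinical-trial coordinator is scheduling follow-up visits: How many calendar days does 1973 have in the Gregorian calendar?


Year: 1973
Check leap year rules:
Divisible by 4? No
1973 is not a leap year
Days: 365

365


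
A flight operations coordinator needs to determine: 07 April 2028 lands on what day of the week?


Date: 2028-04-07
January 1, 2028 is a Saturday
Day of year: 98
Offset from Jan 1: 97 days
97 mod 7 = 6
Result: Friday

Friday


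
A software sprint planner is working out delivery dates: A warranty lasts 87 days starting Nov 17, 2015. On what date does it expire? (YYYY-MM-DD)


Start: 2015-11-17
Adding 87 days
Days remaining in November: 13
After November: 74 days still to add
December 2015: 31 days, 43 remaining
January 2016: 31 days, 12 remaining
February 2016 has 29 days, need 12
Result: 2016-02-12

2016-02-12


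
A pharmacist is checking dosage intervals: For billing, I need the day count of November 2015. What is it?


Month: November
Year: 2015
November is a 30-day month
Total: 30 days

30


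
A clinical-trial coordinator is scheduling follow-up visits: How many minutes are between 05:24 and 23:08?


Start time: 05:24 = 324 minutes from midnight
End time: 23:08 = 1388 minutes from midnight
Difference: 1388 - 324 = 1064 minutes
That is 17 hours and 44 minutes

1064


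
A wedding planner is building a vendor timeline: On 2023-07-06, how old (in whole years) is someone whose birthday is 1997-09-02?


Birth: 1997-09-02
Reference: 2023-07-06
Year difference: 2023 - 1997 = 26
Has birthday (09-02) occurred by 07-06? No
Birthday not yet reached this year -> subtract 1
Age in full years: 25

25


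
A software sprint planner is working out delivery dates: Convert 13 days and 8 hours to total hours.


Days: 13
Extra hours: 8
Hours per day: 24
Days to hours: 13 x 24 = 312
Total: 312 + 8 = 320

320


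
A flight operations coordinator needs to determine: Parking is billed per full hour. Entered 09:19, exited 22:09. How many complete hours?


Start: 09:19
End: 22:09
Hour difference: 22 - 9 = 13 hours
Minute difference: 9 - 19 = -10 minutes
Total minutes: 770
Complete hours: 770 / 60 = 12 (remainder 50)

12


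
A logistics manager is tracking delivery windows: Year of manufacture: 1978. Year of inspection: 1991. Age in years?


Birth year: 1978
Current year: 1991
Age = current year - birth year
Age = 1991 - 1978 = 13

13
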